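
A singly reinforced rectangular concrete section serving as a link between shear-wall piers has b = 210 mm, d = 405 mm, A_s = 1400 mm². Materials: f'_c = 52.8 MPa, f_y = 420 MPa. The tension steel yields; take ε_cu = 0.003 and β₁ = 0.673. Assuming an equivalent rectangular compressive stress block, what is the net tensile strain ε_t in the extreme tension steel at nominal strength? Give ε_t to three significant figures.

a = A_s f_y/(0.85 f'_c b) = 62.39 mm.
β₁ = 0.673, so c = a/β₁ = 62.39/0.673 = 92.70 mm.
From the linear strain diagram with ε_cu = 0.003: ε_t = 0.003 (d − c)/c = 0.003 × (405 − 92.70)/92.70 = 0.0101.
Since ε_t ≥ 0.005, the section is tension-controlled.

ε_t ≈ 0.0101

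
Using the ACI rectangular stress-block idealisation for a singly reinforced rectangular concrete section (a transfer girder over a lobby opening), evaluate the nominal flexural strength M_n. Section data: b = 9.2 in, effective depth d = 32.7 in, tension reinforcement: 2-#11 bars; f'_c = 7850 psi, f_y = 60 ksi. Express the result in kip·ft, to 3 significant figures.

A_s = 2 × 1.56 = 3.12 in².
T = A_s f_y = 3.12 × 60 = 187.2 kips.
a = T/(0.85 f'_c b) = 187.2/(0.85 × 7.85 × 9.2) = 3.050 in.
M_n = T(d − a/2) = 187.2 × (32.7 − 1.525) = 5836.0 kip·in = 5836.0/12 = 486.33 kip·ft.

M_n ≈ 486 kip·ft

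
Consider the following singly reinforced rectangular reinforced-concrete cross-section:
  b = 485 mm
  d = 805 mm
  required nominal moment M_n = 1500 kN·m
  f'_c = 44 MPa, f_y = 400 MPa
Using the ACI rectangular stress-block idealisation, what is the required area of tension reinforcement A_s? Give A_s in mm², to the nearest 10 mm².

A_s ≈ 5000 mm²

With M_n = 0.85 f'_c a b (d − a/2), solve the quadratic for a:
a = d − √(d² − 2M_n/(0.85 f'_c b)) = 805 − √(805² − 2 × 1500×10⁶/(0.85 × 44 × 485)) = 110.28 mm.
A_s = 0.85 f'_c a b / f_y = 0.85 × 44 × 110.28 × 485 / 400 = 5000.9 mm².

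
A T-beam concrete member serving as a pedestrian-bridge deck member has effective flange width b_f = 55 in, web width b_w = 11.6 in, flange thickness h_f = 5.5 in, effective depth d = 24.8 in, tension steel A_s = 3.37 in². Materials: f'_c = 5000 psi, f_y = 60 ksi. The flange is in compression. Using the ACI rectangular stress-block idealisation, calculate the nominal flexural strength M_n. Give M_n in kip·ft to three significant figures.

Tension: T = A_s f_y = 3.37 × 60 = 202.2 kips.
Try a within the flange: a = T/(0.85 f'_c b_f) = 202.2/(0.85 × 5 × 55) = 0.865 in.
Since a = 0.865 ≤ h_f = 5.5 in, the stress block lies entirely in the flange; analyse as a rectangular beam of width b_f.
M_n = T(d − a/2) = 202.2 × (24.8 − 0.4325) = 4927.1 kip·in.
M_n = 4927.1/12 = 410.59 kip·ft.

M_n ≈ 411 kip·ft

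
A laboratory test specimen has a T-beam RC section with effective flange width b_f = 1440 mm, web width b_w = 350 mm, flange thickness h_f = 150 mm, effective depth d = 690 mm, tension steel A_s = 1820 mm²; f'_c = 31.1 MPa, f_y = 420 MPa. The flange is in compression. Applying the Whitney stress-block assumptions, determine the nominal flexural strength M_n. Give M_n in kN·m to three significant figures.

M_n ≈ 520 kN·m

Tension: T = A_s f_y = 1820 × 420 = 764400 N.
Try a within the flange: a = T/(0.85 f'_c b_f) = 764400/(0.85 × 31.1 × 1440) = 20.08 mm.
Since a = 20.08 ≤ h_f = 150 mm, the stress block lies entirely in the flange; analyse as a rectangular beam of width b_f.
M_n = T(d − a/2) = 764400 × (690 − 10.04) = 519.76 × 10⁶ N·mm.
M_n = 519.76 kN·m.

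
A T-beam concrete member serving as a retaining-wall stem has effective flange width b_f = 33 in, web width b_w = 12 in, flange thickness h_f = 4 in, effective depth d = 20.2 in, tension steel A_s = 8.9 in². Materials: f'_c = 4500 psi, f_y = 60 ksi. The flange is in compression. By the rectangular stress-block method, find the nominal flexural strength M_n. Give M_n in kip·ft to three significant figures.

M_n ≈ 804 kip·ft

Tension: T = A_s f_y = 8.9 × 60 = 534 kips.
Try a within the flange: a = T/(0.85 f'_c b_f) = 534/(0.85 × 4.5 × 33) = 4.231 in.
a = 4.231 > h_f = 4 in: the block extends into the web. Split into flange-overhang and web parts.
C_f = 0.85 f'_c (b_f − b_w) h_f = 0.85 × 4.5 × (33 − 12) × 4 = 321.3 kips.
Remaining web compression depth: a_w = (T − C_f)/(0.85 f'_c b_w) = (534 − 321.3)/(0.85 × 4.5 × 12) = 4.634 in.
M_n = C_f(d − h_f/2) + (T − C_f)(d − a_w/2) = 321.3 × (20.2 − 2) + 212.7 × (20.2 − 2.317) = 5847.7 + 3803.7 = 9651.4 kip·in.
M_n = 9651.4/12 = 804.28 kip·ft.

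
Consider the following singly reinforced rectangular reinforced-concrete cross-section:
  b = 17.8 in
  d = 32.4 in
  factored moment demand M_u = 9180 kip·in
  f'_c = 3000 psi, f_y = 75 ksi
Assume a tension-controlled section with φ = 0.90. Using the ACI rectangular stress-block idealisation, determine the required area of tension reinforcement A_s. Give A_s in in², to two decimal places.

M_n = M_u/φ = 9180/0.90 = 10200 kip·in.
From M_n = 0.85 f'_c a b (d − a/2):
a = d − √(d² − 2M_n/(0.85 f'_c b)) = 32.4 − √(32.4² − 2 × 10200/(0.85 × 3 × 17.8)) = 7.899 in.
A_s = 0.85 f'_c a b / f_y = 0.85 × 3 × 7.899 × 17.8 / 75 = 4.780 in².

A_s ≈ 4.78 in²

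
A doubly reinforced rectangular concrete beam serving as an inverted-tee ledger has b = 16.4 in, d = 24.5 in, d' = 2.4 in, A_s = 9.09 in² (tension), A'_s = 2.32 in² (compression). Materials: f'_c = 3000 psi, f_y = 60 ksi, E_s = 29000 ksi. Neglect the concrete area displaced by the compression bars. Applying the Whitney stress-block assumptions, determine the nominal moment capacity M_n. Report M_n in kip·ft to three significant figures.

M_n ≈ 921 kip·ft

Assume both steels yield.
a = (A_s − A'_s) f_y/(0.85 f'_c b) = (9.09 − 2.32) × 60/(0.85 × 3 × 16.4) = 9.713 in.
c = a/β₁ = 9.713/0.85 = 11.427 in; ε'_s = 0.003(c − d')/c = 0.0024 ≥ ε_y = 0.0021, so the compression steel yields.
M_n = (A_s − A'_s) f_y (d − a/2) + A'_s f_y (d − d') = 406.2 × (24.5 − 4.8565) + 139.2 × (24.5 − 2.4) = 7979.2 + 3076.3 = 11055.5 kip·in = 11055.5/12 = 921.29 kip·ft.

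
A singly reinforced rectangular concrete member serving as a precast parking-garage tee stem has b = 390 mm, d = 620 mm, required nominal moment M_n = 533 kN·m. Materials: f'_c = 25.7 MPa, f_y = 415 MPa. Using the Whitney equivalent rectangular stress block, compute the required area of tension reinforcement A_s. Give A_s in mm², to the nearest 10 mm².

A_s ≈ 2270 mm²

With M_n = 0.85 f'_c a b (d − a/2), solve the quadratic for a:
a = d − √(d² − 2M_n/(0.85 f'_c b)) = 620 − √(620² − 2 × 533×10⁶/(0.85 × 25.7 × 390)) = 110.81 mm.
A_s = 0.85 f'_c a b / f_y = 0.85 × 25.7 × 110.81 × 390 / 415 = 2274.8 mm².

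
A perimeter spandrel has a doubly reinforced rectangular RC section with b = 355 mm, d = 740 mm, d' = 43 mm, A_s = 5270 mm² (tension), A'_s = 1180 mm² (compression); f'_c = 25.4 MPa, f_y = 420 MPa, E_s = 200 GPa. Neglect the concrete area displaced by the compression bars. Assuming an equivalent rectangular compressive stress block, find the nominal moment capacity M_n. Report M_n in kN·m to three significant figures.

M_n ≈ 1420 kN·m

Assume both tension and compression steel yield.
Net tension couple steel: A_s − A'_s = 4090 mm².
a = (A_s − A'_s) f_y / (0.85 f'_c b) = 1717800/(0.85 × 25.4 × 355) = 224.13 mm.
c = a/β₁ = 224.13/0.85 = 263.68 mm; ε'_s = 0.003(c − d')/c = 0.0025 ≥ f_y/E_s = 0.0021, so compression steel does yield.
M_n = (A_s − A'_s) f_y (d − a/2) + A'_s f_y (d − d') = [1717800 × (740 − 112.065) + 495600 × (740 − 43)] × 10⁻⁶ = 1078.67 + 345.43 = 1424.10 kN·m.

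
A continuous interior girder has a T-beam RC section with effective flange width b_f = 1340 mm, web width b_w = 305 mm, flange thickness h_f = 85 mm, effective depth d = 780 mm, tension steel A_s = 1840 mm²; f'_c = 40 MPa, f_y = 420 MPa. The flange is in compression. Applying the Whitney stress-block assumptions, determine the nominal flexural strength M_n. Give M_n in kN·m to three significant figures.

Tension: T = A_s f_y = 1840 × 420 = 772800 N.
Try a within the flange: a = T/(0.85 f'_c b_f) = 772800/(0.85 × 40 × 1340) = 16.96 mm.
Since a = 16.96 ≤ h_f = 85 mm, the stress block lies entirely in the flange; analyse as a rectangular beam of width b_f.
M_n = T(d − a/2) = 772800 × (780 − 8.48) = 596.23 × 10⁶ N·mm.
M_n = 596.23 kN·m.

M_n ≈ 596 kN·m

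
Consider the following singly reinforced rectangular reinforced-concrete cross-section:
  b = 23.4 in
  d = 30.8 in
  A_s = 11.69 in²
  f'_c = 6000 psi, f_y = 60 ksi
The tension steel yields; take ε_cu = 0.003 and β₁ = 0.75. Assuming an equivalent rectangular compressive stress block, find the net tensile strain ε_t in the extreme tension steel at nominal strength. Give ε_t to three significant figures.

ε_t ≈ 0.00879

a = A_s f_y/(0.85 f'_c b) = 5.877 in.
β₁ = 0.75, so c = a/β₁ = 5.877/0.75 = 7.836 in.
From the linear strain diagram with ε_cu = 0.003: ε_t = 0.003 (d − c)/c = 0.003 × (30.8 − 7.836)/7.836 = 0.00879.
Since ε_t ≥ 0.005, the section is tension-controlled.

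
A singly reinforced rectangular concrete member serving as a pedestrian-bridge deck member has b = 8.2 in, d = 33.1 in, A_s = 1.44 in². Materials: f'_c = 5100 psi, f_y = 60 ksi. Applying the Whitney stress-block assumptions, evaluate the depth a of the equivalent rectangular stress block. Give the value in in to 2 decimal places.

T = A_s f_y = 1.44 × 60 = 86.4 kips.
a = T/(0.85 f'_c b) = 86.4/(0.85 × 5.1 × 8.2) = 2.43 in.

a ≈ 2.43 in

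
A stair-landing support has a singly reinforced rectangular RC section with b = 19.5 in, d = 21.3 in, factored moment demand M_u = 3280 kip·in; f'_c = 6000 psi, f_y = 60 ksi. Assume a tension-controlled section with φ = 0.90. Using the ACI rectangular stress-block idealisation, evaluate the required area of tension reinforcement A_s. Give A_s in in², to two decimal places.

A_s ≈ 2.98 in²

M_n = M_u/φ = 3280/0.90 = 3644.44 kip·in.
From M_n = 0.85 f'_c a b (d − a/2):
a = d − √(d² − 2M_n/(0.85 f'_c b)) = 21.3 − √(21.3² − 2 × 3644.44/(0.85 × 6 × 19.5)) = 1.796 in.
A_s = 0.85 f'_c a b / f_y = 0.85 × 6 × 1.796 × 19.5 / 60 = 2.977 in².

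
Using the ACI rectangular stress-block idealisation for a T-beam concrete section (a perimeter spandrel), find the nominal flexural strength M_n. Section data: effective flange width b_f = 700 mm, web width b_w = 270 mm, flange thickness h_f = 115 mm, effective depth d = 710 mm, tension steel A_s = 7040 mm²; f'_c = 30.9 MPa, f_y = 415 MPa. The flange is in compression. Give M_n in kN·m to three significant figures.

M_n ≈ 1810 kN·m

Tension: T = A_s f_y = 7040 × 415 = 2921600 N.
Try a within the flange: a = T/(0.85 f'_c b_f) = 2921600/(0.85 × 30.9 × 700) = 158.91 mm.
a = 158.91 > h_f = 115 mm: the block extends into the web. Split into flange-overhang and web parts.
C_f = 0.85 f'_c (b_f − b_w) h_f = 0.85 × 30.9 × (700 − 270) × 115 = 1298804 N.
Remaining web compression depth: a_w = (T − C_f)/(0.85 f'_c b_w) = (2921600 − 1298804)/(0.85 × 30.9 × 270) = 228.84 mm.
M_n = C_f(d − h_f/2) + (T − C_f)(d − a_w/2) = 1298804 × (710 − 57.5) + 1622796 × (710 − 114.42) = 847.47 + 966.50 = 1813.97 × 10⁶ N·mm.
M_n = 1813.97 kN·m.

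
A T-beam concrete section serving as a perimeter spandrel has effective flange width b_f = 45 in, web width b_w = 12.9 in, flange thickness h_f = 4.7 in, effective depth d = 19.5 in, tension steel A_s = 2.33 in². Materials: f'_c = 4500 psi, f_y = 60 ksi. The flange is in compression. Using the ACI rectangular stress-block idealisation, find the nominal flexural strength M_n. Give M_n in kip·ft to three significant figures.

M_n ≈ 222 kip·ft

Tension: T = A_s f_y = 2.33 × 60 = 139.8 kips.
Try a within the flange: a = T/(0.85 f'_c b_f) = 139.8/(0.85 × 4.5 × 45) = 0.812 in.
Since a = 0.812 ≤ h_f = 4.7 in, the stress block lies entirely in the flange; analyse as a rectangular beam of width b_f.
M_n = T(d − a/2) = 139.8 × (19.5 − 0.406) = 2669.3 kip·in.
M_n = 2669.3/12 = 222.44 kip·ft.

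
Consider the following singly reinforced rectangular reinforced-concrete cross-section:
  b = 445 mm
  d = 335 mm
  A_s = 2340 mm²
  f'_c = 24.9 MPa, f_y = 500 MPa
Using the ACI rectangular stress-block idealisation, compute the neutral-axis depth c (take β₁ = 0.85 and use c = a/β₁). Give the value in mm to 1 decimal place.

c ≈ 146.1 mm

T = A_s f_y = 2340 × 500 = 1170000 N = 1170 kN.
Setting C = 0.85 f'_c a b equal to T: a = 1170000/(0.85 × 24.9 × 445) = 124.225 mm.
With β₁ = 0.85, c = a/β₁ = 124.225/0.85 = 146.1 mm.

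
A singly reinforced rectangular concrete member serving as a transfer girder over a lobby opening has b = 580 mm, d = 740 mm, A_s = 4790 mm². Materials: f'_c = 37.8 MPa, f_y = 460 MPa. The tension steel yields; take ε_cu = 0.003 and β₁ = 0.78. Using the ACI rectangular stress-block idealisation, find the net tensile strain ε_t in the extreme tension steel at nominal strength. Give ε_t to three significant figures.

ε_t ≈ 0.0116

a = A_s f_y/(0.85 f'_c b) = 118.24 mm.
β₁ = 0.78, so c = a/β₁ = 118.24/0.78 = 151.59 mm.
From the linear strain diagram with ε_cu = 0.003: ε_t = 0.003 (d − c)/c = 0.003 × (740 − 151.59)/151.59 = 0.0116.
Since ε_t ≥ 0.005, the section is tension-controlled.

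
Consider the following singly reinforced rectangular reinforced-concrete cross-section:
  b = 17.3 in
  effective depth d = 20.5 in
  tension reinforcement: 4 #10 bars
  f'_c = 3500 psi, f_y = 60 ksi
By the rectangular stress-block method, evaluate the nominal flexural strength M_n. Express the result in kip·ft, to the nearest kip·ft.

M_n ≈ 445 kip·ft

A_s = 4 × 1.27 = 5.08 in².
T = A_s f_y = 5.08 × 60 = 304.8 kips.
a = T/(0.85 f'_c b) = 304.8/(0.85 × 3.5 × 17.3) = 5.922 in.
M_n = T(d − a/2) = 304.8 × (20.5 − 2.961) = 5345.9 kip·in = 5345.9/12 = 445.49 kip·ft.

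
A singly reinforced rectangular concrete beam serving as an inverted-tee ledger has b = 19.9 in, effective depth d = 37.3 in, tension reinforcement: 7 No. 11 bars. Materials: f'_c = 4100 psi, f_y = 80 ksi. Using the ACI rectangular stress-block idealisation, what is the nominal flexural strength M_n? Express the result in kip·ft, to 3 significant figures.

M_n ≈ 2260 kip·ft

A_s = 7 × 1.56 = 10.92 in².
T = A_s f_y = 10.92 × 80 = 873.6 kips.
a = T/(0.85 f'_c b) = 873.6/(0.85 × 4.1 × 19.9) = 12.597 in.
M_n = T(d − a/2) = 873.6 × (37.3 − 6.2985) = 27082.9 kip·in = 27082.9/12 = 2256.91 kip·ft.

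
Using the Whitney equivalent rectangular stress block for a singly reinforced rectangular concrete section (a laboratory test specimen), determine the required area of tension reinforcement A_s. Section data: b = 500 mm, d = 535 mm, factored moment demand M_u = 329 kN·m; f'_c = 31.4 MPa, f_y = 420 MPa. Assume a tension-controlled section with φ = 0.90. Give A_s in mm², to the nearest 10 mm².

M_n = M_u/φ = 329/0.90 = 365.556 kN·m.
With M_n = 0.85 f'_c a b (d − a/2), solve the quadratic for a:
a = d − √(d² − 2M_n/(0.85 f'_c b)) = 535 − √(535² − 2 × 365.556×10⁶/(0.85 × 31.4 × 500)) = 53.92 mm.
A_s = 0.85 f'_c a b / f_y = 0.85 × 31.4 × 53.92 × 500 / 420 = 1713.2 mm².

A_s ≈ 1710 mm²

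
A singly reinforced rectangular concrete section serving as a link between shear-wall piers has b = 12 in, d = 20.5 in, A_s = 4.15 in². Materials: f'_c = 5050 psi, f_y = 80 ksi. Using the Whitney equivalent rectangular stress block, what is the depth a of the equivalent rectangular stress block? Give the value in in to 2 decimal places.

a ≈ 6.45 in

T = A_s f_y = 4.15 × 80 = 332 kips.
a = T/(0.85 f'_c b) = 332/(0.85 × 5.05 × 12) = 6.45 in.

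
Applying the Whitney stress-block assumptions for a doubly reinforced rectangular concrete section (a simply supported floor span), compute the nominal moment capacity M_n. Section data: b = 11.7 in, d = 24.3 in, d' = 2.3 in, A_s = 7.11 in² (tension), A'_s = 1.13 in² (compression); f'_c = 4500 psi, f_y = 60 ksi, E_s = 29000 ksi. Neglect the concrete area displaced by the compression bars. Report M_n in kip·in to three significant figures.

M_n ≈ 8770 kip·in

Assume both steels yield.
a = (A_s − A'_s) f_y/(0.85 f'_c b) = (7.11 − 1.13) × 60/(0.85 × 4.5 × 11.7) = 8.017 in.
c = a/β₁ = 8.017/0.825 = 9.718 in; ε'_s = 0.003(c − d')/c = 0.0023 ≥ ε_y = 0.0021, so the compression steel yields.
M_n = (A_s − A'_s) f_y (d − a/2) + A'_s f_y (d − d') = 358.8 × (24.3 − 4.0085) + 67.8 × (24.3 − 2.3) = 7280.6 + 1491.6 = 8772.2 kip·in.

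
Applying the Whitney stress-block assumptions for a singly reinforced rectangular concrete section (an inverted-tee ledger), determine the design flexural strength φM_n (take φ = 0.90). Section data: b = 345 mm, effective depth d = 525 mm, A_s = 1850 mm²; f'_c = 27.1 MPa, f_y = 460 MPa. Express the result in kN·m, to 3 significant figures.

T = A_s f_y = 1850 × 460 = 851000 N = 851 kN.
From C = T: a = T/(0.85 f'_c b) = 851000/(0.85 × 27.1 × 345) = 107.08 mm.
M_n = T(d − a/2) = 851 kN × (525 − 53.54) mm = 401.21 kN·m.
φM_n = 0.90 × 401.21 = 361.09 kN·m.

φM_n ≈ 361 kN·m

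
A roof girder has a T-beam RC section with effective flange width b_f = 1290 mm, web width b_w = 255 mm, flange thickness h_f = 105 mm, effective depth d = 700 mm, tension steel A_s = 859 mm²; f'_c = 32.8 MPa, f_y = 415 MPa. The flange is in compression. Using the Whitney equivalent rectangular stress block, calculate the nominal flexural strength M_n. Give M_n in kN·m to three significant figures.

M_n ≈ 248 kN·m

Tension: T = A_s f_y = 859 × 415 = 356485 N.
Try a within the flange: a = T/(0.85 f'_c b_f) = 356485/(0.85 × 32.8 × 1290) = 9.91 mm.
Since a = 9.91 ≤ h_f = 105 mm, the stress block lies entirely in the flange; analyse as a rectangular beam of width b_f.
M_n = T(d − a/2) = 356485 × (700 − 4.955) = 247.77 × 10⁶ N·mm.
M_n = 247.77 kN·m.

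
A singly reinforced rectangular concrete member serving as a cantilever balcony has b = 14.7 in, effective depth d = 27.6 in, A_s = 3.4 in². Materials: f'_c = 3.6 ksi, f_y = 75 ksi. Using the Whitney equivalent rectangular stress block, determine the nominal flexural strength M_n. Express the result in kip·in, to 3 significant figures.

T = A_s f_y = 3.4 × 75 = 255 kips.
a = T/(0.85 f'_c b) = 255/(0.85 × 3.6 × 14.7) = 5.669 in.
M_n = T(d − a/2) = 255 × (27.6 − 2.8345) = 6315.2 kip·in.

M_n ≈ 6320 kip·in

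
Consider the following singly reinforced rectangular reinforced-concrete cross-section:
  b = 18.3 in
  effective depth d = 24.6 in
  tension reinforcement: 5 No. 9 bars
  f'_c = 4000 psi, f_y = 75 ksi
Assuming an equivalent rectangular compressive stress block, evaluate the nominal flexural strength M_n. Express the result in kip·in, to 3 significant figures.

M_n ≈ 8090 kip·in

A_s = 5 × 1 = 5 in².
T = A_s f_y = 5 × 75 = 375 kips.
a = T/(0.85 f'_c b) = 375/(0.85 × 4 × 18.3) = 6.027 in.
M_n = T(d − a/2) = 375 × (24.6 − 3.0135) = 8094.9 kip·in.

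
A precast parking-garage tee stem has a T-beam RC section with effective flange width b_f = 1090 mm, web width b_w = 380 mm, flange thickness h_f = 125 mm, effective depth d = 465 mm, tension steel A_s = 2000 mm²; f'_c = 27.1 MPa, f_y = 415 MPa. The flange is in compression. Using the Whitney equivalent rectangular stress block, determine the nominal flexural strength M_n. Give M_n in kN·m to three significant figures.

M_n ≈ 372 kN·m

Tension: T = A_s f_y = 2000 × 415 = 830000 N.
Try a within the flange: a = T/(0.85 f'_c b_f) = 830000/(0.85 × 27.1 × 1090) = 33.06 mm.
Since a = 33.06 ≤ h_f = 125 mm, the stress block lies entirely in the flange; analyse as a rectangular beam of width b_f.
M_n = T(d − a/2) = 830000 × (465 − 16.53) = 372.23 × 10⁶ N·mm.
M_n = 372.23 kN·m.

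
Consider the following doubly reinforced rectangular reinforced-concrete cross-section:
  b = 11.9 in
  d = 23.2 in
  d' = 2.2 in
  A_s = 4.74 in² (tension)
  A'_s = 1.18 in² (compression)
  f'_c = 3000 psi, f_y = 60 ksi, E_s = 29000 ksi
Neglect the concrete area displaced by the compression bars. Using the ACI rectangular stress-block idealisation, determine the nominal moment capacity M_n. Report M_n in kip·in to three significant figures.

M_n ≈ 5690 kip·in

Assume both steels yield.
a = (A_s − A'_s) f_y/(0.85 f'_c b) = (4.74 − 1.18) × 60/(0.85 × 3 × 11.9) = 7.039 in.
c = a/β₁ = 7.039/0.85 = 8.281 in; ε'_s = 0.003(c − d')/c = 0.0022 ≥ ε_y = 0.0021, so the compression steel yields.
M_n = (A_s − A'_s) f_y (d − a/2) + A'_s f_y (d − d') = 213.6 × (23.2 − 3.5195) + 70.8 × (23.2 − 2.2) = 4203.8 + 1486.8 = 5690.6 kip·in.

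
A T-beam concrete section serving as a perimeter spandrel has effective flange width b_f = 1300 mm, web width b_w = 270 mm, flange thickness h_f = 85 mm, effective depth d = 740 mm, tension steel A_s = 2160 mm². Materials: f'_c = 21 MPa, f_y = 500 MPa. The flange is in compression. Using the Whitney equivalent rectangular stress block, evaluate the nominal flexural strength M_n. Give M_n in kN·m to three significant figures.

Tension: T = A_s f_y = 2160 × 500 = 1080000 N.
Try a within the flange: a = T/(0.85 f'_c b_f) = 1080000/(0.85 × 21 × 1300) = 46.54 mm.
Since a = 46.54 ≤ h_f = 85 mm, the stress block lies entirely in the flange; analyse as a rectangular beam of width b_f.
M_n = T(d − a/2) = 1080000 × (740 − 23.27) = 774.07 × 10⁶ N·mm.
M_n = 774.07 kN·m.

M_n ≈ 774 kN·m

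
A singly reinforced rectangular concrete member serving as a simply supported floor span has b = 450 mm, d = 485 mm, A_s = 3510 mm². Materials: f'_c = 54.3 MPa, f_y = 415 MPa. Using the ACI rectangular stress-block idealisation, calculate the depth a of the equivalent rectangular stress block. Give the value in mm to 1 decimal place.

T = A_s f_y = 3510 × 415 = 1456650 N = 1456.65 kN.
Setting C = 0.85 f'_c a b equal to T: a = 1456650/(0.85 × 54.3 × 450) = 70.1 mm.

a ≈ 70.1 mm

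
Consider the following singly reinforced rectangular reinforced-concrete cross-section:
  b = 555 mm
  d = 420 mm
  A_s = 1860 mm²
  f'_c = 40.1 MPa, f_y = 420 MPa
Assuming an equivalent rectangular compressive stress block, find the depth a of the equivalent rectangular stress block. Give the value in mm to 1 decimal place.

a ≈ 41.3 mm

T = A_s f_y = 1860 × 420 = 781200 N = 781.2 kN.
Setting C = 0.85 f'_c a b equal to T: a = 781200/(0.85 × 40.1 × 555) = 41.3 mm.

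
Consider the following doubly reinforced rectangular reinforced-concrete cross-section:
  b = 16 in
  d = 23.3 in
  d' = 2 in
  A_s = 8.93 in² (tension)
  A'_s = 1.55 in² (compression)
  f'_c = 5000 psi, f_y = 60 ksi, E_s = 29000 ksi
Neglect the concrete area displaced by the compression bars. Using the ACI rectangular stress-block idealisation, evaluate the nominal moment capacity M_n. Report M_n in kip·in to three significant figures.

Assume both steels yield.
a = (A_s − A'_s) f_y/(0.85 f'_c b) = (8.93 − 1.55) × 60/(0.85 × 5 × 16) = 6.512 in.
c = a/β₁ = 6.512/0.8 = 8.140 in; ε'_s = 0.003(c − d')/c = 0.0023 ≥ ε_y = 0.0021, so the compression steel yields.
M_n = (A_s − A'_s) f_y (d − a/2) + A'_s f_y (d − d') = 442.8 × (23.3 − 3.256) + 93 × (23.3 − 2) = 8875.5 + 1980.9 = 10856.4 kip·in.

M_n ≈ 10900 kip·in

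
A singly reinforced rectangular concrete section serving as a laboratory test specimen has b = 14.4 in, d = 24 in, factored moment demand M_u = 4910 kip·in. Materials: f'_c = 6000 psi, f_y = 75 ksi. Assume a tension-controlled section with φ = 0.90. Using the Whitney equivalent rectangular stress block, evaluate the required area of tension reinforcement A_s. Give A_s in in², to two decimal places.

A_s ≈ 3.26 in²

M_n = M_u/φ = 4910/0.90 = 5455.56 kip·in.
From M_n = 0.85 f'_c a b (d − a/2):
a = d − √(d² − 2M_n/(0.85 f'_c b)) = 24 − √(24² − 2 × 5455.56/(0.85 × 6 × 14.4)) = 3.326 in.
A_s = 0.85 f'_c a b / f_y = 0.85 × 6 × 3.326 × 14.4 / 75 = 3.257 in².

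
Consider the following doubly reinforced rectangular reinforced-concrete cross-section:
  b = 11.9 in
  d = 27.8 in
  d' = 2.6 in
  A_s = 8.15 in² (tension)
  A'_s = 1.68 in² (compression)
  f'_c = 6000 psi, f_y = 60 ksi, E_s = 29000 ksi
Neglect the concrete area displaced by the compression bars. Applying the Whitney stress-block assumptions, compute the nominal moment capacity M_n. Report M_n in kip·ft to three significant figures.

Assume both steels yield.
a = (A_s − A'_s) f_y/(0.85 f'_c b) = (8.15 − 1.68) × 60/(0.85 × 6 × 11.9) = 6.396 in.
c = a/β₁ = 6.396/0.75 = 8.528 in; ε'_s = 0.003(c − d')/c = 0.0021 ≥ ε_y = 0.0021, so the compression steel yields.
M_n = (A_s − A'_s) f_y (d − a/2) + A'_s f_y (d − d') = 388.2 × (27.8 − 3.198) + 100.8 × (27.8 − 2.6) = 9550.5 + 2540.2 = 12090.7 kip·in = 12090.7/12 = 1007.56 kip·ft.

M_n ≈ 1010 kip·ft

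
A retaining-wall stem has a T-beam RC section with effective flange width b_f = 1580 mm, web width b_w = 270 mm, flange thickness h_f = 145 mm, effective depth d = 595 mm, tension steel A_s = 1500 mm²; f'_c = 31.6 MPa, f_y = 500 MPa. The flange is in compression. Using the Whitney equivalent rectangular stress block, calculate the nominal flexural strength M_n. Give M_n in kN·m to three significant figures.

M_n ≈ 440 kN·m

Tension: T = A_s f_y = 1500 × 500 = 750000 N.
Try a within the flange: a = T/(0.85 f'_c b_f) = 750000/(0.85 × 31.6 × 1580) = 17.67 mm.
Since a = 17.67 ≤ h_f = 145 mm, the stress block lies entirely in the flange; analyse as a rectangular beam of width b_f.
M_n = T(d − a/2) = 750000 × (595 − 8.835) = 439.62 × 10⁶ N·mm.
M_n = 439.62 kN·m.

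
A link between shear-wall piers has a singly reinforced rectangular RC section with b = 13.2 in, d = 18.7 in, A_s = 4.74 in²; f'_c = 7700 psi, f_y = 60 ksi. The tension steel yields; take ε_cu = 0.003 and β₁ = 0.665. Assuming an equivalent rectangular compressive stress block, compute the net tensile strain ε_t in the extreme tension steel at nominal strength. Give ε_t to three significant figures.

ε_t ≈ 0.00833

a = A_s f_y/(0.85 f'_c b) = 3.292 in.
β₁ = 0.665, so c = a/β₁ = 3.292/0.665 = 4.950 in.
From the linear strain diagram with ε_cu = 0.003: ε_t = 0.003 (d − c)/c = 0.003 × (18.7 − 4.950)/4.950 = 0.00833.
Since ε_t ≥ 0.005, the section is tension-controlled.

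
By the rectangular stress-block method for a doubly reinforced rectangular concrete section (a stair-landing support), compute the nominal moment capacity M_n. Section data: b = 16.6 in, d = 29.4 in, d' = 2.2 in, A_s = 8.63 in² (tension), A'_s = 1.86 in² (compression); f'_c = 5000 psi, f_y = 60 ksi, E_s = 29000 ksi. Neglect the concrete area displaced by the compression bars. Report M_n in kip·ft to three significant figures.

M_n ≈ 1150 kip·ft

Assume both steels yield.
a = (A_s − A'_s) f_y/(0.85 f'_c b) = (8.63 − 1.86) × 60/(0.85 × 5 × 16.6) = 5.758 in.
c = a/β₁ = 5.758/0.8 = 7.198 in; ε'_s = 0.003(c − d')/c = 0.0021 ≥ ε_y = 0.0021, so the compression steel yields.
M_n = (A_s − A'_s) f_y (d − a/2) + A'_s f_y (d − d') = 406.2 × (29.4 − 2.879) + 111.6 × (29.4 − 2.2) = 10772.8 + 3035.5 = 13808.3 kip·in = 13808.3/12 = 1150.69 kip·ft.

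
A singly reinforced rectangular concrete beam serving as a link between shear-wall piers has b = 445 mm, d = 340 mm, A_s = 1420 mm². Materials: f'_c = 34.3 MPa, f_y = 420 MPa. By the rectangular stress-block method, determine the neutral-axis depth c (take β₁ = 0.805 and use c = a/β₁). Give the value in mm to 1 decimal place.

c ≈ 57.1 mm

T = A_s f_y = 1420 × 420 = 596400 N = 596.4 kN.
Setting C = 0.85 f'_c a b equal to T: a = 596400/(0.85 × 34.3 × 445) = 45.969 mm.
With β₁ = 0.805, c = a/β₁ = 45.969/0.805 = 57.1 mm.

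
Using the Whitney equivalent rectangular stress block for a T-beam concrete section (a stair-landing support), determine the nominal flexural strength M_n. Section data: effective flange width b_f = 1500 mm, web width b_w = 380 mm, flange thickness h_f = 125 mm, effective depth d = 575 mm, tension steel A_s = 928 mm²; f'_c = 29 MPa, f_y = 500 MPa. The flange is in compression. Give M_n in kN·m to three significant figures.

Tension: T = A_s f_y = 928 × 500 = 464000 N.
Try a within the flange: a = T/(0.85 f'_c b_f) = 464000/(0.85 × 29 × 1500) = 12.55 mm.
Since a = 12.55 ≤ h_f = 125 mm, the stress block lies entirely in the flange; analyse as a rectangular beam of width b_f.
M_n = T(d − a/2) = 464000 × (575 − 6.275) = 263.89 × 10⁶ N·mm.
M_n = 263.89 kN·m.

M_n ≈ 264 kN·m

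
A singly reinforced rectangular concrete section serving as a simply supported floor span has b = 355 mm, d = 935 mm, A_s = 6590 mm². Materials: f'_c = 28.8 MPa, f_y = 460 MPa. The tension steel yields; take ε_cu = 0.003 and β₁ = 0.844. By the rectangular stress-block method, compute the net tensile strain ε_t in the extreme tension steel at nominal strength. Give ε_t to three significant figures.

a = A_s f_y/(0.85 f'_c b) = 348.82 mm.
β₁ = 0.844, so c = a/β₁ = 348.82/0.844 = 413.29 mm.
From the linear strain diagram with ε_cu = 0.003: ε_t = 0.003 (d − c)/c = 0.003 × (935 − 413.29)/413.29 = 0.00379.
ε_t < 0.004 — the section is over-reinforced for flexure under ACI limits.

ε_t ≈ 0.00379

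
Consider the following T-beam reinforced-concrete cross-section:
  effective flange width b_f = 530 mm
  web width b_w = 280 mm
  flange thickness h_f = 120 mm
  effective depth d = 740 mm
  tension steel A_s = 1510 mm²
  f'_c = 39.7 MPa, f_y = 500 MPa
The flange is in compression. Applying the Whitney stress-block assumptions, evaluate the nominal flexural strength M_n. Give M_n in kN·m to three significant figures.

Tension: T = A_s f_y = 1510 × 500 = 755000 N.
Try a within the flange: a = T/(0.85 f'_c b_f) = 755000/(0.85 × 39.7 × 530) = 42.21 mm.
Since a = 42.21 ≤ h_f = 120 mm, the stress block lies entirely in the flange; analyse as a rectangular beam of width b_f.
M_n = T(d − a/2) = 755000 × (740 − 21.105) = 542.77 × 10⁶ N·mm.
M_n = 542.77 kN·m.

M_n ≈ 543 kN·m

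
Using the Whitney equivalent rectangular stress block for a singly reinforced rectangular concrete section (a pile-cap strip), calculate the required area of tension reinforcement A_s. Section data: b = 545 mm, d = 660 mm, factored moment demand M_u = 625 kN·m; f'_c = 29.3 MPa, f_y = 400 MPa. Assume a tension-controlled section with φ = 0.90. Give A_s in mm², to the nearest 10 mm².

M_n = M_u/φ = 625/0.90 = 694.444 kN·m.
With M_n = 0.85 f'_c a b (d − a/2), solve the quadratic for a:
a = d − √(d² − 2M_n/(0.85 f'_c b)) = 660 − √(660² − 2 × 694.444×10⁶/(0.85 × 29.3 × 545)) = 82.70 mm.
A_s = 0.85 f'_c a b / f_y = 0.85 × 29.3 × 82.70 × 545 / 400 = 2806.3 mm².

A_s ≈ 2810 mm²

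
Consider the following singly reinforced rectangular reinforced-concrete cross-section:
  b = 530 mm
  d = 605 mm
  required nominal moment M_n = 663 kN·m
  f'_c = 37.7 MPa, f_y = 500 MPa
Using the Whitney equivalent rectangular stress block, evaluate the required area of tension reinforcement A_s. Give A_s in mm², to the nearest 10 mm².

With M_n = 0.85 f'_c a b (d − a/2), solve the quadratic for a:
a = d − √(d² − 2M_n/(0.85 f'_c b)) = 605 − √(605² − 2 × 663×10⁶/(0.85 × 37.7 × 530)) = 68.39 mm.
A_s = 0.85 f'_c a b / f_y = 0.85 × 37.7 × 68.39 × 530 / 500 = 2323.1 mm².

A_s ≈ 2320 mm²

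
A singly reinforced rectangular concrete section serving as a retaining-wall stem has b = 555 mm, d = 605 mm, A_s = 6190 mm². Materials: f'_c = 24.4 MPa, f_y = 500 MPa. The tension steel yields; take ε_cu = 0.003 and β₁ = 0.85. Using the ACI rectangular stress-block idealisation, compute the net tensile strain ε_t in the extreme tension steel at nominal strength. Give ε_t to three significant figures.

a = A_s f_y/(0.85 f'_c b) = 268.88 mm.
β₁ = 0.85, so c = a/β₁ = 268.88/0.85 = 316.33 mm.
From the linear strain diagram with ε_cu = 0.003: ε_t = 0.003 (d − c)/c = 0.003 × (605 − 316.33)/316.33 = 0.00274.
ε_t < 0.004 — the section is over-reinforced for flexure under ACI limits.

ε_t ≈ 0.00274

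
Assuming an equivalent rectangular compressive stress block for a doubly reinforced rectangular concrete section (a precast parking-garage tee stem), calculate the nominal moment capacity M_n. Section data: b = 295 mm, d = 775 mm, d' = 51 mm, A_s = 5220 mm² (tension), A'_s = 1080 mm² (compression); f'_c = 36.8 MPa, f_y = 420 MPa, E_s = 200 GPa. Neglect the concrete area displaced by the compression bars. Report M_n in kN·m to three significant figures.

M_n ≈ 1510 kN·m

Assume both tension and compression steel yield.
Net tension couple steel: A_s − A'_s = 4140 mm².
a = (A_s − A'_s) f_y / (0.85 f'_c b) = 1738800/(0.85 × 36.8 × 295) = 188.43 mm.
c = a/β₁ = 188.43/0.787 = 239.43 mm; ε'_s = 0.003(c − d')/c = 0.0024 ≥ f_y/E_s = 0.0021, so compression steel does yield.
M_n = (A_s − A'_s) f_y (d − a/2) + A'_s f_y (d − d') = [1738800 × (775 − 94.215) + 453600 × (775 − 51)] × 10⁻⁶ = 1183.75 + 328.41 = 1512.16 kN·m.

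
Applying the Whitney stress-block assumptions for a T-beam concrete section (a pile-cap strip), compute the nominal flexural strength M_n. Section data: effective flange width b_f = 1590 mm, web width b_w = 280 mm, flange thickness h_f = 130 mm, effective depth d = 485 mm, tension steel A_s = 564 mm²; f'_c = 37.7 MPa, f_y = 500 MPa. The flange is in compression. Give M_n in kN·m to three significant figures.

Tension: T = A_s f_y = 564 × 500 = 282000 N.
Try a within the flange: a = T/(0.85 f'_c b_f) = 282000/(0.85 × 37.7 × 1590) = 5.53 mm.
Since a = 5.53 ≤ h_f = 130 mm, the stress block lies entirely in the flange; analyse as a rectangular beam of width b_f.
M_n = T(d − a/2) = 282000 × (485 − 2.765) = 135.99 × 10⁶ N·mm.
M_n = 135.99 kN·m.

M_n ≈ 136 kN·m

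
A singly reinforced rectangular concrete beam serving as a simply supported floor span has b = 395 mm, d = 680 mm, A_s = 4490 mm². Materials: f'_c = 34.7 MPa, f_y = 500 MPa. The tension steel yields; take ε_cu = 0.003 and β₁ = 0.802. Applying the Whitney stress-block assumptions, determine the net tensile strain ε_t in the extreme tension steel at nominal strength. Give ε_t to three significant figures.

ε_t ≈ 0.00549

a = A_s f_y/(0.85 f'_c b) = 192.70 mm.
β₁ = 0.802, so c = a/β₁ = 192.70/0.802 = 240.27 mm.
From the linear strain diagram with ε_cu = 0.003: ε_t = 0.003 (d − c)/c = 0.003 × (680 − 240.27)/240.27 = 0.00549.
Since ε_t ≥ 0.005, the section is tension-controlled.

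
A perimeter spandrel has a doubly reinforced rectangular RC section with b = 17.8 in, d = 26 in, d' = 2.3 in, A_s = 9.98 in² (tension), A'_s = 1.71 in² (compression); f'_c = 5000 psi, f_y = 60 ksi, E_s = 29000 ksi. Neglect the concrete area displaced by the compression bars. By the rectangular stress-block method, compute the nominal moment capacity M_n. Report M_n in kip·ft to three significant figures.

Assume both steels yield.
a = (A_s − A'_s) f_y/(0.85 f'_c b) = (9.98 − 1.71) × 60/(0.85 × 5 × 17.8) = 6.559 in.
c = a/β₁ = 6.559/0.8 = 8.199 in; ε'_s = 0.003(c − d')/c = 0.0022 ≥ ε_y = 0.0021, so the compression steel yields.
M_n = (A_s − A'_s) f_y (d − a/2) + A'_s f_y (d − d') = 496.2 × (26 − 3.2795) + 102.6 × (26 − 2.3) = 11273.9 + 2431.6 = 13705.5 kip·in = 13705.5/12 = 1142.13 kip·ft.

M_n ≈ 1140 kip·ft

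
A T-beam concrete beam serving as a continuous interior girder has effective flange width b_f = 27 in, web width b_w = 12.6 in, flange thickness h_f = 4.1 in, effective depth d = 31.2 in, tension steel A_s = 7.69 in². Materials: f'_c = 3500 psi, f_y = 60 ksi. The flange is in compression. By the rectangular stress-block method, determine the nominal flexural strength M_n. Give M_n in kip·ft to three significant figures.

Tension: T = A_s f_y = 7.69 × 60 = 461.4 kips.
Try a within the flange: a = T/(0.85 f'_c b_f) = 461.4/(0.85 × 3.5 × 27) = 5.744 in.
a = 5.744 > h_f = 4.1 in: the block extends into the web. Split into flange-overhang and web parts.
C_f = 0.85 f'_c (b_f − b_w) h_f = 0.85 × 3.5 × (27 − 12.6) × 4.1 = 175.6 kips.
Remaining web compression depth: a_w = (T − C_f)/(0.85 f'_c b_w) = (461.4 − 175.6)/(0.85 × 3.5 × 12.6) = 7.624 in.
M_n = C_f(d − h_f/2) + (T − C_f)(d − a_w/2) = 175.6 × (31.2 − 2.05) + 285.8 × (31.2 − 3.812) = 5118.7 + 7827.5 = 12946.2 kip·in.
M_n = 12946.2/12 = 1078.85 kip·ft.

M_n ≈ 1080 kip·ft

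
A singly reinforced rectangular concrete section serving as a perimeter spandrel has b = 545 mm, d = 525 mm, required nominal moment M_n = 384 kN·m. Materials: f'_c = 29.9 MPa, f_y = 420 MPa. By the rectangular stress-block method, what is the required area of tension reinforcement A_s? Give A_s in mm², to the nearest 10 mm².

With M_n = 0.85 f'_c a b (d − a/2), solve the quadratic for a:
a = d − √(d² − 2M_n/(0.85 f'_c b)) = 525 − √(525² − 2 × 384×10⁶/(0.85 × 29.9 × 545)) = 55.77 mm.
A_s = 0.85 f'_c a b / f_y = 0.85 × 29.9 × 55.77 × 545 / 420 = 1839.2 mm².

A_s ≈ 1840 mm²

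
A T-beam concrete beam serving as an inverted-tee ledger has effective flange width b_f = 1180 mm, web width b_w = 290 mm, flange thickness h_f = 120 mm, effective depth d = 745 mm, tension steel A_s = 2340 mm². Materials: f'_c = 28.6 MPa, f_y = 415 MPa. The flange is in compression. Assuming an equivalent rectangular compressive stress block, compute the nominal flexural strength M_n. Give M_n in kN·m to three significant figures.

Tension: T = A_s f_y = 2340 × 415 = 971100 N.
Try a within the flange: a = T/(0.85 f'_c b_f) = 971100/(0.85 × 28.6 × 1180) = 33.85 mm.
Since a = 33.85 ≤ h_f = 120 mm, the stress block lies entirely in the flange; analyse as a rectangular beam of width b_f.
M_n = T(d − a/2) = 971100 × (745 − 16.925) = 707.03 × 10⁶ N·mm.
M_n = 707.03 kN·m.

M_n ≈ 707 kN·m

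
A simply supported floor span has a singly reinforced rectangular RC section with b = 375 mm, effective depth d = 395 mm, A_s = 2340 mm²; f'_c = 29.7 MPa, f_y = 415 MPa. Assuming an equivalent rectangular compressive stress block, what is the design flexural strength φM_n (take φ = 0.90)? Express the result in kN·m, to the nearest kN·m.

φM_n ≈ 300 kN·m

T = A_s f_y = 2340 × 415 = 971100 N = 971.1 kN.
From C = T: a = T/(0.85 f'_c b) = 971100/(0.85 × 29.7 × 375) = 102.58 mm.
M_n = T(d − a/2) = 971.1 kN × (395 − 51.29) mm = 333.78 kN·m.
φM_n = 0.90 × 333.78 = 300.40 kN·m.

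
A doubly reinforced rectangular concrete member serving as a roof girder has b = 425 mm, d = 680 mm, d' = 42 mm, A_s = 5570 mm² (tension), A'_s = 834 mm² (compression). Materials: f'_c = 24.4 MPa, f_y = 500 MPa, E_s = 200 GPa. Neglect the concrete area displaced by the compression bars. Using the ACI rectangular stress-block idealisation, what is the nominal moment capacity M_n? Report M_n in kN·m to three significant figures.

Assume both tension and compression steel yield.
Net tension couple steel: A_s − A'_s = 4736 mm².
a = (A_s − A'_s) f_y / (0.85 f'_c b) = 2368000/(0.85 × 24.4 × 425) = 268.65 mm.
c = a/β₁ = 268.65/0.85 = 316.06 mm; ε'_s = 0.003(c − d')/c = 0.0026 ≥ f_y/E_s = 0.0025, so compression steel does yield.
M_n = (A_s − A'_s) f_y (d − a/2) + A'_s f_y (d − d') = [2368000 × (680 − 134.325) + 417000 × (680 − 42)] × 10⁻⁶ = 1292.16 + 266.05 = 1558.21 kN·m.

M_n ≈ 1560 kN·m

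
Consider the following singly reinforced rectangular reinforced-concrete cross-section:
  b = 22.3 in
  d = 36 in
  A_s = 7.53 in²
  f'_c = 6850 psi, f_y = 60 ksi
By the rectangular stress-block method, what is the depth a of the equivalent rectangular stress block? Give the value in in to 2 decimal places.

T = A_s f_y = 7.53 × 60 = 451.8 kips.
a = T/(0.85 f'_c b) = 451.8/(0.85 × 6.85 × 22.3) = 3.48 in.

a ≈ 3.48 in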